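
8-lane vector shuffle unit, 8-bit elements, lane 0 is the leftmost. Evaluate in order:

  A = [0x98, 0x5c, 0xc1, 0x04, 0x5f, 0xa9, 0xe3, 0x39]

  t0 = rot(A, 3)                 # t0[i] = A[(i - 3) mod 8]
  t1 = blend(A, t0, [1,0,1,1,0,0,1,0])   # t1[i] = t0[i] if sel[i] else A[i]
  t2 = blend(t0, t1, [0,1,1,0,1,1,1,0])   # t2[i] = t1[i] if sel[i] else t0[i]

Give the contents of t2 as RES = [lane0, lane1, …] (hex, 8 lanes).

RES = [ 0xa9  0x5c  0x39  0x98  0x5f  0xa9  0x04  0x5f ]

  t0: a9 e3 39 98 5c c1 04 5f
  t1: a9 5c 39 98 5f a9 04 39
  t2: a9 5c 39 98 5f a9 04 5f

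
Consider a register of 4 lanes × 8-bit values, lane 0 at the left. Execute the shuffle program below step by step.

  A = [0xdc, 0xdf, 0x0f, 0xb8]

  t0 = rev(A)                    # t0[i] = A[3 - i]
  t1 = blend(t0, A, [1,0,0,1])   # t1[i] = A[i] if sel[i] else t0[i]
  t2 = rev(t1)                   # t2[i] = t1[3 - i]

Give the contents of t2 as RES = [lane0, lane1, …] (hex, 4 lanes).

→ t0 |b8|0f|df|dc|
→ t1 |dc|0f|df|b8|
→ t2 |b8|df|0f|dc|

RES = [ 0xb8  0xdf  0x0f  0xdc ]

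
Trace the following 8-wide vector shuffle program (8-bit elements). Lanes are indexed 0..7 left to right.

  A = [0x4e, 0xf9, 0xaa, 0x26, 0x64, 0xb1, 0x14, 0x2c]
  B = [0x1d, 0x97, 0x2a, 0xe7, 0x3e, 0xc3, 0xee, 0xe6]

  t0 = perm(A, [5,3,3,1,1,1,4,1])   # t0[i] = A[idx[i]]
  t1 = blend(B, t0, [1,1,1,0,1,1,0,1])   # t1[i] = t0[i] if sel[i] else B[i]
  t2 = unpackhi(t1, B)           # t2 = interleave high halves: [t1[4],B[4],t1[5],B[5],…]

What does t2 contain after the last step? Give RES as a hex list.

→ t0 |b1|26|26|f9|f9|f9|64|f9|
→ t1 |b1|26|26|e7|f9|f9|ee|f9|
→ t2 |f9|3e|f9|c3|ee|ee|f9|e6|

RES = [0xf9, 0x3e, 0xf9, 0xc3, 0xee, 0xee, 0xf9, 0xe6]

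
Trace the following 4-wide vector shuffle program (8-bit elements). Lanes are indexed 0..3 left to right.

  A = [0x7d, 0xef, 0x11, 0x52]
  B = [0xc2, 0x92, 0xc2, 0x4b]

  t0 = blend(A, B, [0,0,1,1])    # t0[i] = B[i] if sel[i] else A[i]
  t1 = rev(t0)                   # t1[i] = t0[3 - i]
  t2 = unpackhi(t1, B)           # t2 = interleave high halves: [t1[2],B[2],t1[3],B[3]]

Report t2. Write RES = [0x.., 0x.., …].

RES = [ 0xef  0xc2  0x7d  0x4b ]

t0 = [0x7d, 0xef, 0xc2, 0x4b]
t1 = [0x4b, 0xc2, 0xef, 0x7d]
t2 = [0xef, 0xc2, 0x7d, 0x4b]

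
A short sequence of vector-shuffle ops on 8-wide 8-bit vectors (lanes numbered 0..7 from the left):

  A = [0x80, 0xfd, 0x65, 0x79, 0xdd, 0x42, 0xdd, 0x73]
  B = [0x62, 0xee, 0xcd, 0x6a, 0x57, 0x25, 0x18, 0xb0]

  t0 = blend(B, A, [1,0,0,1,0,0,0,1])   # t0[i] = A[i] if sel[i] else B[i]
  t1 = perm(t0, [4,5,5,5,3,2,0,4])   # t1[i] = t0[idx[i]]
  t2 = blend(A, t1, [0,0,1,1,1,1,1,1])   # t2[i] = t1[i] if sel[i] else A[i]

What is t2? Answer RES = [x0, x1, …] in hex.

t0 = [0x80, 0xee, 0xcd, 0x79, 0x57, 0x25, 0x18, 0x73]
t1 = [0x57, 0x25, 0x25, 0x25, 0x79, 0xcd, 0x80, 0x57]
t2 = [0x80, 0xfd, 0x25, 0x25, 0x79, 0xcd, 0x80, 0x57]

RES = [ 0x80  0xfd  0x25  0x25  0x79  0xcd  0x80  0x57 ]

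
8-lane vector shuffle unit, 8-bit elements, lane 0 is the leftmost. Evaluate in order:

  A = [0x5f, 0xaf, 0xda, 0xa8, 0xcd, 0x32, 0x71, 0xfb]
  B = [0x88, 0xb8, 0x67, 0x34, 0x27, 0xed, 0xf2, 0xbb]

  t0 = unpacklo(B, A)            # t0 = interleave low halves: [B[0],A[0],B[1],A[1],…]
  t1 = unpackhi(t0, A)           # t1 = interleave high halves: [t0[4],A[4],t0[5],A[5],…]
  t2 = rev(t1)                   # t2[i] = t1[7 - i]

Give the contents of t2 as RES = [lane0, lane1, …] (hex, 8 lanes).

→ t0 |88|5f|b8|af|67|da|34|a8|
→ t1 |67|cd|da|32|34|71|a8|fb|
→ t2 |fb|a8|71|34|32|da|cd|67|

RES = [0xfb, 0xa8, 0x71, 0x34, 0x32, 0xda, 0xcd, 0x67]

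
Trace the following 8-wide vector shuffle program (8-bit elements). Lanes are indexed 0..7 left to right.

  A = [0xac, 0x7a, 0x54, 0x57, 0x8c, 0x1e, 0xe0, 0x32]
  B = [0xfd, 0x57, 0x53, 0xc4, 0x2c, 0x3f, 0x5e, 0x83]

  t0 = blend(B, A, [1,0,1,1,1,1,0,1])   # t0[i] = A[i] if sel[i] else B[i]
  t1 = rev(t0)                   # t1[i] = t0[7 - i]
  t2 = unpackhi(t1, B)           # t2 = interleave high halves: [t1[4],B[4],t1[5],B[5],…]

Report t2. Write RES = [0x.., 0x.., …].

RES = [0x57, 0x2c, 0x54, 0x3f, 0x57, 0x5e, 0xac, 0x83]

  t0: ac 57 54 57 8c 1e 5e 32
  t1: 32 5e 1e 8c 57 54 57 ac
  t2: 57 2c 54 3f 57 5e ac 83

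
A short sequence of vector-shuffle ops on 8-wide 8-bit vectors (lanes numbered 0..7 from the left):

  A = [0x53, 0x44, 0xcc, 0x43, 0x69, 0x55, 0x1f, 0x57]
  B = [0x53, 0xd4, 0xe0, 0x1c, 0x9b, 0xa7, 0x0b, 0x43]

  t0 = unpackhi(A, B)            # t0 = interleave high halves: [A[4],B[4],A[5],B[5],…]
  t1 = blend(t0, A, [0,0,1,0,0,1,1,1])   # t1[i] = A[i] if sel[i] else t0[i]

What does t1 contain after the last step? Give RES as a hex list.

RES = [0x69, 0x9b, 0xcc, 0xa7, 0x1f, 0x55, 0x1f, 0x57]

t0 = [0x69, 0x9b, 0x55, 0xa7, 0x1f, 0x0b, 0x57, 0x43]
t1 = [0x69, 0x9b, 0xcc, 0xa7, 0x1f, 0x55, 0x1f, 0x57]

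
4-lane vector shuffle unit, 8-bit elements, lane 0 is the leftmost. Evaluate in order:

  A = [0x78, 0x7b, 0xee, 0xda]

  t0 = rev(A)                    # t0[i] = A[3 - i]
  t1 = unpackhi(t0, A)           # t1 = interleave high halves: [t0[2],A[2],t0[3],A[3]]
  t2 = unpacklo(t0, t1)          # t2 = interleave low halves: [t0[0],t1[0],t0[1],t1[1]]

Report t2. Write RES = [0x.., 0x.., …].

RES = [ 0xda  0x7b  0xee  0xee ]

  t0: da ee 7b 78
  t1: 7b ee 78 da
  t2: da 7b ee ee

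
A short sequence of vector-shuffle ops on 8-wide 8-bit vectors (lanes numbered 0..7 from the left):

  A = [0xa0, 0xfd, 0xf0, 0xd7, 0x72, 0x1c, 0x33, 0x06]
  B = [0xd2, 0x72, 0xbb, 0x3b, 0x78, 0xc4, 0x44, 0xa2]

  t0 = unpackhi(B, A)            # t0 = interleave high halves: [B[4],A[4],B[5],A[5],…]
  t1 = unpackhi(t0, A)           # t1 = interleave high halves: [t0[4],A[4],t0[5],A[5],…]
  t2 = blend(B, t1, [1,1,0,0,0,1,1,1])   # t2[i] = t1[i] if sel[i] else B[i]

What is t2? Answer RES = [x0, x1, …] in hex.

→ t0 |78|72|c4|1c|44|33|a2|06|
→ t1 |44|72|33|1c|a2|33|06|06|
→ t2 |44|72|bb|3b|78|33|06|06|

RES = [0x44, 0x72, 0xbb, 0x3b, 0x78, 0x33, 0x06, 0x06]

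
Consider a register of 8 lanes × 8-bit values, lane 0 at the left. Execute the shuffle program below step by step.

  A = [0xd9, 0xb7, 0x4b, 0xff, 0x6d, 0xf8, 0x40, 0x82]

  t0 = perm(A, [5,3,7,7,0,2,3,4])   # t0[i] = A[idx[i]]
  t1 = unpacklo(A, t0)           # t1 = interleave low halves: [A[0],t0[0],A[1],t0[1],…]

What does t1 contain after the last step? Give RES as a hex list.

RES = [ 0xd9  0xf8  0xb7  0xff  0x4b  0x82  0xff  0x82 ]

  t0: f8 ff 82 82 d9 4b ff 6d
  t1: d9 f8 b7 ff 4b 82 ff 82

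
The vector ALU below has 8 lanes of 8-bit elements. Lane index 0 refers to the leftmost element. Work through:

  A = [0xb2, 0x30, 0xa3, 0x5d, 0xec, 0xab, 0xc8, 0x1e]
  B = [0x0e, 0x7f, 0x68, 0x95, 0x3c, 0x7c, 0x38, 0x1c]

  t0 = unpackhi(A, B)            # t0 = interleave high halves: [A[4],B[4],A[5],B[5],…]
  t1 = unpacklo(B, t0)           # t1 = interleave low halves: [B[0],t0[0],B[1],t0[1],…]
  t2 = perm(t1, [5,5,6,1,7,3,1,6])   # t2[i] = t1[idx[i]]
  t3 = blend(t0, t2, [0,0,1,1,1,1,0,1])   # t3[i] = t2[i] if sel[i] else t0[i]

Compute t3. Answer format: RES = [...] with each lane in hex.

RES = [ 0xec  0x3c  0x95  0xec  0x7c  0x3c  0x1e  0x95 ]

→ t0 |ec|3c|ab|7c|c8|38|1e|1c|
→ t1 |0e|ec|7f|3c|68|ab|95|7c|
→ t2 |ab|ab|95|ec|7c|3c|ec|95|
→ t3 |ec|3c|95|ec|7c|3c|1e|95|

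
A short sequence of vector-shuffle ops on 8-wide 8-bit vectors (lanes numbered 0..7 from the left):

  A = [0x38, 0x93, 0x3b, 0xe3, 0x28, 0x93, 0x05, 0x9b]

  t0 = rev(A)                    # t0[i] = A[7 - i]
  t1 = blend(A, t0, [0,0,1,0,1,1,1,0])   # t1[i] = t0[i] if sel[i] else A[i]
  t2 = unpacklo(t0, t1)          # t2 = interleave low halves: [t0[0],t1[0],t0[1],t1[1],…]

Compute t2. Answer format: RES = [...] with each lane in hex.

  t0: 9b 05 93 28 e3 3b 93 38
  t1: 38 93 93 e3 e3 3b 93 9b
  t2: 9b 38 05 93 93 93 28 e3

RES = [0x9b, 0x38, 0x05, 0x93, 0x93, 0x93, 0x28, 0xe3]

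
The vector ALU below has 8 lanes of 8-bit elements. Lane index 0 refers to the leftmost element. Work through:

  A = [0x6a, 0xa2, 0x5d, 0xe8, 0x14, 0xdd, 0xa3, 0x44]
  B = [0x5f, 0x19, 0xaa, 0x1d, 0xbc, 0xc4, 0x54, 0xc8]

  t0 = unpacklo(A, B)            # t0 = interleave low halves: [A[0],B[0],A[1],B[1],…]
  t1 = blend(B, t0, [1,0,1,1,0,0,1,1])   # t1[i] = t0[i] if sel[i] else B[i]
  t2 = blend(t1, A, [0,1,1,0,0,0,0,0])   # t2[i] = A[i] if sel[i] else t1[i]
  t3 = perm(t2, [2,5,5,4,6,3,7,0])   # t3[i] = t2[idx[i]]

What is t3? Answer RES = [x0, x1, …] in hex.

t0 = [0x6a, 0x5f, 0xa2, 0x19, 0x5d, 0xaa, 0xe8, 0x1d]
t1 = [0x6a, 0x19, 0xa2, 0x19, 0xbc, 0xc4, 0xe8, 0x1d]
t2 = [0x6a, 0xa2, 0x5d, 0x19, 0xbc, 0xc4, 0xe8, 0x1d]
t3 = [0x5d, 0xc4, 0xc4, 0xbc, 0xe8, 0x19, 0x1d, 0x6a]

RES = [0x5d, 0xc4, 0xc4, 0xbc, 0xe8, 0x19, 0x1d, 0x6a]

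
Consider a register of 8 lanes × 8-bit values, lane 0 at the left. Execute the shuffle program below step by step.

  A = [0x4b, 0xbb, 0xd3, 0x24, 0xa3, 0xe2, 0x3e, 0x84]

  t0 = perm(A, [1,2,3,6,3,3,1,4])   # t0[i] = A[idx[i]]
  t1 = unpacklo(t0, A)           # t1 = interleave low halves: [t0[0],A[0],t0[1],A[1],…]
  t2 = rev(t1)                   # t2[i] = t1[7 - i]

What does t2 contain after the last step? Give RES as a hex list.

  t0: bb d3 24 3e 24 24 bb a3
  t1: bb 4b d3 bb 24 d3 3e 24
  t2: 24 3e d3 24 bb d3 4b bb

RES = [0x24, 0x3e, 0xd3, 0x24, 0xbb, 0xd3, 0x4b, 0xbb]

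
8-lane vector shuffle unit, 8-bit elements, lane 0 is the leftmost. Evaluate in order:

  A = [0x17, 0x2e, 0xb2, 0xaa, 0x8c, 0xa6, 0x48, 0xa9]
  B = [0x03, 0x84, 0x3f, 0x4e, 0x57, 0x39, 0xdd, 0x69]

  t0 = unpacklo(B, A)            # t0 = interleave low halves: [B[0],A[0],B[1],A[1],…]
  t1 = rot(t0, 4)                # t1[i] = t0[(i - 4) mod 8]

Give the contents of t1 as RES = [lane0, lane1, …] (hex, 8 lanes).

  t0: 03 17 84 2e 3f b2 4e aa
  t1: 3f b2 4e aa 03 17 84 2e

RES = [ 0x3f  0xb2  0x4e  0xaa  0x03  0x17  0x84  0x2e ]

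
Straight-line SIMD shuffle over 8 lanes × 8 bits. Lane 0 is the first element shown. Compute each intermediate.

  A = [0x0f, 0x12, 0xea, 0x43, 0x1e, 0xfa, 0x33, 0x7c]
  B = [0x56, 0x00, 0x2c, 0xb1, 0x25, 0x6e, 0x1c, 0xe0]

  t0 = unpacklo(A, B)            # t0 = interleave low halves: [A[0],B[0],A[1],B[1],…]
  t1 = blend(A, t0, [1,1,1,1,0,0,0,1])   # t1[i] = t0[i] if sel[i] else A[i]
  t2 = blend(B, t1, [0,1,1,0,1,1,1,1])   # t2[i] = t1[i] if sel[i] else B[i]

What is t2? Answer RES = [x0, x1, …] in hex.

→ t0 |0f|56|12|00|ea|2c|43|b1|
→ t1 |0f|56|12|00|1e|fa|33|b1|
→ t2 |56|56|12|b1|1e|fa|33|b1|

RES = [0x56, 0x56, 0x12, 0xb1, 0x1e, 0xfa, 0x33, 0xb1]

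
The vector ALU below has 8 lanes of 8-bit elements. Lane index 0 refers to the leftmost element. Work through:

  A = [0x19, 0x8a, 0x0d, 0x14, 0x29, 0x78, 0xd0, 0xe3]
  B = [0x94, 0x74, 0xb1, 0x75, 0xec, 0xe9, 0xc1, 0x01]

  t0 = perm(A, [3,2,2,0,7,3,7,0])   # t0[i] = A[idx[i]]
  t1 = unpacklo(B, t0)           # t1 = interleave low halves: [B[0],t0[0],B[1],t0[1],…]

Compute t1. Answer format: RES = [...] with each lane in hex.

t0 = [0x14, 0x0d, 0x0d, 0x19, 0xe3, 0x14, 0xe3, 0x19]
t1 = [0x94, 0x14, 0x74, 0x0d, 0xb1, 0x0d, 0x75, 0x19]

RES = [ 0x94  0x14  0x74  0x0d  0xb1  0x0d  0x75  0x19 ]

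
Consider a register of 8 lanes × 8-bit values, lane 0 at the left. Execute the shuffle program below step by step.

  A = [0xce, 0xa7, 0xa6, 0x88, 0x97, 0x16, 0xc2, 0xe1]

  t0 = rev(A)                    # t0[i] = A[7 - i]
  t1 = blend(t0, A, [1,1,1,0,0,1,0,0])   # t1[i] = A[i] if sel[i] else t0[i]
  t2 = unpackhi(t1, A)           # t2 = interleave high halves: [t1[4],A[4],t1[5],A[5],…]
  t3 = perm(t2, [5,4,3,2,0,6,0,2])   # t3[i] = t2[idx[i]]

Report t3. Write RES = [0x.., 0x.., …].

RES = [0xc2, 0xa7, 0x16, 0x16, 0x88, 0xce, 0x88, 0x16]

→ t0 |e1|c2|16|97|88|a6|a7|ce|
→ t1 |ce|a7|a6|97|88|16|a7|ce|
→ t2 |88|97|16|16|a7|c2|ce|e1|
→ t3 |c2|a7|16|16|88|ce|88|16|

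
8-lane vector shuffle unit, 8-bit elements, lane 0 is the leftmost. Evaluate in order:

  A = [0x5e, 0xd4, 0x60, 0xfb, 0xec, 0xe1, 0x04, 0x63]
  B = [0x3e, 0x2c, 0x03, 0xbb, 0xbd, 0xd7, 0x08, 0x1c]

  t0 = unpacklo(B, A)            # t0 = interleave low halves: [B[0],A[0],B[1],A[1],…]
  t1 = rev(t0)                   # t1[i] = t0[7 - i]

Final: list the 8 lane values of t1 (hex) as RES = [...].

RES = [ 0xfb  0xbb  0x60  0x03  0xd4  0x2c  0x5e  0x3e ]

t0 = [0x3e, 0x5e, 0x2c, 0xd4, 0x03, 0x60, 0xbb, 0xfb]
t1 = [0xfb, 0xbb, 0x60, 0x03, 0xd4, 0x2c, 0x5e, 0x3e]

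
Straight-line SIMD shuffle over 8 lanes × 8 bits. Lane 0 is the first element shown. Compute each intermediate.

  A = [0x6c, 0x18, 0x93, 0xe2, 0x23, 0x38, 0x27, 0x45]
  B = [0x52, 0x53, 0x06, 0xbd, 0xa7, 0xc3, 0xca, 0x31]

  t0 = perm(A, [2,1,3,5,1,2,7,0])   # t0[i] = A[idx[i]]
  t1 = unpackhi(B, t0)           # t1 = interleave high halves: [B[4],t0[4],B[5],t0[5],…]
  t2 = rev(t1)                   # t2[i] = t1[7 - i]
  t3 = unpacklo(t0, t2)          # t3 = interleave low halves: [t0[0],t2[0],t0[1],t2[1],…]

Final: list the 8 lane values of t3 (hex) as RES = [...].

t0 = [0x93, 0x18, 0xe2, 0x38, 0x18, 0x93, 0x45, 0x6c]
t1 = [0xa7, 0x18, 0xc3, 0x93, 0xca, 0x45, 0x31, 0x6c]
t2 = [0x6c, 0x31, 0x45, 0xca, 0x93, 0xc3, 0x18, 0xa7]
t3 = [0x93, 0x6c, 0x18, 0x31, 0xe2, 0x45, 0x38, 0xca]

RES = [ 0x93  0x6c  0x18  0x31  0xe2  0x45  0x38  0xca ]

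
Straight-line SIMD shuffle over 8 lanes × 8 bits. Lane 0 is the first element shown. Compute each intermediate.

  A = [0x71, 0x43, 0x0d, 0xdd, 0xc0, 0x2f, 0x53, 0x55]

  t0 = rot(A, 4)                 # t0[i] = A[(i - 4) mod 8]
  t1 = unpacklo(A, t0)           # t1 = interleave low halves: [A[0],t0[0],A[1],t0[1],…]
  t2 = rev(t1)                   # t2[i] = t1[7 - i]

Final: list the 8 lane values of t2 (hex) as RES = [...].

RES = [ 0x55  0xdd  0x53  0x0d  0x2f  0x43  0xc0  0x71 ]

→ t0 |c0|2f|53|55|71|43|0d|dd|
→ t1 |71|c0|43|2f|0d|53|dd|55|
→ t2 |55|dd|53|0d|2f|43|c0|71|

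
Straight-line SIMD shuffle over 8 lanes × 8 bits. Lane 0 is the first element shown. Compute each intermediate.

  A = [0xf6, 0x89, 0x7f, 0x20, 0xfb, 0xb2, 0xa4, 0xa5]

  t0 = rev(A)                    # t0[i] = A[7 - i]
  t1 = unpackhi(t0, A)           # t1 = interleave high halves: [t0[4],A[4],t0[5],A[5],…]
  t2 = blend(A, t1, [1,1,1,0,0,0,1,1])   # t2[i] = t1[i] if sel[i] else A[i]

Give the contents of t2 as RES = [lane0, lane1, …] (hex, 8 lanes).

  t0: a5 a4 b2 fb 20 7f 89 f6
  t1: 20 fb 7f b2 89 a4 f6 a5
  t2: 20 fb 7f 20 fb b2 f6 a5

RES = [0x20, 0xfb, 0x7f, 0x20, 0xfb, 0xb2, 0xf6, 0xa5]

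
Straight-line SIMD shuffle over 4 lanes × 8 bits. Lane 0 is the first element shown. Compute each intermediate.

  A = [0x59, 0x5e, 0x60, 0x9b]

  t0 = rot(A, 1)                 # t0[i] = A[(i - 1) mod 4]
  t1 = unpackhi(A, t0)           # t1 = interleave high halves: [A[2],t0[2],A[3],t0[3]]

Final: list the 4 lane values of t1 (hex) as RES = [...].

  t0: 9b 59 5e 60
  t1: 60 5e 9b 60

RES = [0x60, 0x5e, 0x9b, 0x60]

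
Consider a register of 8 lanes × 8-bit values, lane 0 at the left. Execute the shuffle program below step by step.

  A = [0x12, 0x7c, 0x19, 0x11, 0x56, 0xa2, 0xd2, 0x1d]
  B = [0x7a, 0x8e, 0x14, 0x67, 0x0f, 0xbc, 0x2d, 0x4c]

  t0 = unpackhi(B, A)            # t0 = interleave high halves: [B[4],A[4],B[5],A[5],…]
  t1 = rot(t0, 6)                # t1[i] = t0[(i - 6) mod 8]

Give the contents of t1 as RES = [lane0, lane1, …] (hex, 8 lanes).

t0 = [0x0f, 0x56, 0xbc, 0xa2, 0x2d, 0xd2, 0x4c, 0x1d]
t1 = [0xbc, 0xa2, 0x2d, 0xd2, 0x4c, 0x1d, 0x0f, 0x56]

RES = [0xbc, 0xa2, 0x2d, 0xd2, 0x4c, 0x1d, 0x0f, 0x56]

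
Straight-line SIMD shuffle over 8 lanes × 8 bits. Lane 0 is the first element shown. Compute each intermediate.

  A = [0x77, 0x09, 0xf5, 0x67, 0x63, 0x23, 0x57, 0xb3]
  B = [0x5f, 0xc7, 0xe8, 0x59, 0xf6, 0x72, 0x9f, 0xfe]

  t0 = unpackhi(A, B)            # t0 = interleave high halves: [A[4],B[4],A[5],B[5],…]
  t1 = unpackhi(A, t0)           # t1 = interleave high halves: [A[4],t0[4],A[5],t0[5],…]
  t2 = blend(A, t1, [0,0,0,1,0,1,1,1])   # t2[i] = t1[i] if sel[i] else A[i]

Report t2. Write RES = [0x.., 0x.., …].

RES = [ 0x77  0x09  0xf5  0x9f  0x63  0xb3  0xb3  0xfe ]

  t0: 63 f6 23 72 57 9f b3 fe
  t1: 63 57 23 9f 57 b3 b3 fe
  t2: 77 09 f5 9f 63 b3 b3 fe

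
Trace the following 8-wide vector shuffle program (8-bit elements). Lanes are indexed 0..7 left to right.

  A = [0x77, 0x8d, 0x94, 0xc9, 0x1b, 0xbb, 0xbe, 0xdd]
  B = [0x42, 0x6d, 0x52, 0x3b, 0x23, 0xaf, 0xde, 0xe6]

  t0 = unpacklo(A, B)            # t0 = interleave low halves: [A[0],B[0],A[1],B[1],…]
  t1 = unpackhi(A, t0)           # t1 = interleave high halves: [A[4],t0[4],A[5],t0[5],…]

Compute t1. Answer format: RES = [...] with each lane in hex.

RES = [0x1b, 0x94, 0xbb, 0x52, 0xbe, 0xc9, 0xdd, 0x3b]

  t0: 77 42 8d 6d 94 52 c9 3b
  t1: 1b 94 bb 52 be c9 dd 3b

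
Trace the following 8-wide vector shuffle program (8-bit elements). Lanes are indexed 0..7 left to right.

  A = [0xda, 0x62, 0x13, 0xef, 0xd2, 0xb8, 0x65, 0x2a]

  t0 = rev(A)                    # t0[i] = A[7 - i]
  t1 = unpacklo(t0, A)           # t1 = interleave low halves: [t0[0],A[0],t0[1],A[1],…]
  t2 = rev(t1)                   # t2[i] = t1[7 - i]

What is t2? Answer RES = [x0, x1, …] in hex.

RES = [0xef, 0xd2, 0x13, 0xb8, 0x62, 0x65, 0xda, 0x2a]

  t0: 2a 65 b8 d2 ef 13 62 da
  t1: 2a da 65 62 b8 13 d2 ef
  t2: ef d2 13 b8 62 65 da 2a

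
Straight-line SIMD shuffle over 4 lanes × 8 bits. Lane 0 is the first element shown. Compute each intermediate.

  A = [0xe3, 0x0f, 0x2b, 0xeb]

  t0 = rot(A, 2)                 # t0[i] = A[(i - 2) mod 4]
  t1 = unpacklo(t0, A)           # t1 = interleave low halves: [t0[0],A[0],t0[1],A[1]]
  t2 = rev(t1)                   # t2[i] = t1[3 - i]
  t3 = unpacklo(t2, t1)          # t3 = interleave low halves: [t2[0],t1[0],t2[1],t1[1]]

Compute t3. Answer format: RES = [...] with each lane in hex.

→ t0 |2b|eb|e3|0f|
→ t1 |2b|e3|eb|0f|
→ t2 |0f|eb|e3|2b|
→ t3 |0f|2b|eb|e3|

RES = [ 0x0f  0x2b  0xeb  0xe3 ]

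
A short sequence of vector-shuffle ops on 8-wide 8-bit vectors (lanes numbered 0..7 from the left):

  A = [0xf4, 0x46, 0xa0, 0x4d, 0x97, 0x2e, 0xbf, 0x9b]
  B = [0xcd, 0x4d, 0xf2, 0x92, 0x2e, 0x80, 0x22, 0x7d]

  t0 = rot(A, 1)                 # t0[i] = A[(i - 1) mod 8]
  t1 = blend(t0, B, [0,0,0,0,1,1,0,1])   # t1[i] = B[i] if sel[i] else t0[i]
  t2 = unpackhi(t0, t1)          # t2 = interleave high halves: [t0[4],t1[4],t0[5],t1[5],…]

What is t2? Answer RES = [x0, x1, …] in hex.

→ t0 |9b|f4|46|a0|4d|97|2e|bf|
→ t1 |9b|f4|46|a0|2e|80|2e|7d|
→ t2 |4d|2e|97|80|2e|2e|bf|7d|

RES = [ 0x4d  0x2e  0x97  0x80  0x2e  0x2e  0xbf  0x7d ]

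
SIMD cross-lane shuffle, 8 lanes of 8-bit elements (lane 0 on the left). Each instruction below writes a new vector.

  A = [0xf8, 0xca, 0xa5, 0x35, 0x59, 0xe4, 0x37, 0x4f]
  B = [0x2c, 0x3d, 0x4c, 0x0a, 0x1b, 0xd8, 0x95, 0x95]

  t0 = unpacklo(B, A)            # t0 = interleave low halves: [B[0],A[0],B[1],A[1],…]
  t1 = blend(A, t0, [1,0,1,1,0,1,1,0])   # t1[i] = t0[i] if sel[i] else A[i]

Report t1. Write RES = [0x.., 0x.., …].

→ t0 |2c|f8|3d|ca|4c|a5|0a|35|
→ t1 |2c|ca|3d|ca|59|a5|0a|4f|

RES = [ 0x2c  0xca  0x3d  0xca  0x59  0xa5  0x0a  0x4f ]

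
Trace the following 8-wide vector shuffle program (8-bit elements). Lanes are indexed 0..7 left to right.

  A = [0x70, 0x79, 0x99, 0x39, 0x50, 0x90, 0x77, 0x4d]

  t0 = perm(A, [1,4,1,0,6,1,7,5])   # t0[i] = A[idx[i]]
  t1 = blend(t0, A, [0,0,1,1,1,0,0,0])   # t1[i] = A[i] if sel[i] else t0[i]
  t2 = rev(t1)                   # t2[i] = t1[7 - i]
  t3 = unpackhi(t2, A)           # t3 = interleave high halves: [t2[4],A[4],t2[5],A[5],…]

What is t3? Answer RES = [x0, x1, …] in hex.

→ t0 |79|50|79|70|77|79|4d|90|
→ t1 |79|50|99|39|50|79|4d|90|
→ t2 |90|4d|79|50|39|99|50|79|
→ t3 |39|50|99|90|50|77|79|4d|

RES = [ 0x39  0x50  0x99  0x90  0x50  0x77  0x79  0x4d ]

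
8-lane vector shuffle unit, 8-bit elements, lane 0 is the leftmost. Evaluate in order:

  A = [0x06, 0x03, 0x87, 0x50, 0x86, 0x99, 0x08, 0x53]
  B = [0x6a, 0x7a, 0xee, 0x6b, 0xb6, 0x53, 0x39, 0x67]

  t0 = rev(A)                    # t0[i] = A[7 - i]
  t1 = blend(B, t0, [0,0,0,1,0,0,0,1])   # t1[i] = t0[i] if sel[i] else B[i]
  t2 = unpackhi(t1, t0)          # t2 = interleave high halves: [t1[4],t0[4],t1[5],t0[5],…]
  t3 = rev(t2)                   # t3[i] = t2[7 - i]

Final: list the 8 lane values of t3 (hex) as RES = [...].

→ t0 |53|08|99|86|50|87|03|06|
→ t1 |6a|7a|ee|86|b6|53|39|06|
→ t2 |b6|50|53|87|39|03|06|06|
→ t3 |06|06|03|39|87|53|50|b6|

RES = [ 0x06  0x06  0x03  0x39  0x87  0x53  0x50  0xb6 ]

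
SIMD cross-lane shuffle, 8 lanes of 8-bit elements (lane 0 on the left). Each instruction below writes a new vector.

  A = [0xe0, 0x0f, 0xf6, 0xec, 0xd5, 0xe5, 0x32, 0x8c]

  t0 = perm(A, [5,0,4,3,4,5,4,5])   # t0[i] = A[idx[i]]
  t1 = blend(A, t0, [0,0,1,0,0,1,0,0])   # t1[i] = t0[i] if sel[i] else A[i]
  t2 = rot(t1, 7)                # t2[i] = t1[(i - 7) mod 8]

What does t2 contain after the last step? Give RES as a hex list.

t0 = [0xe5, 0xe0, 0xd5, 0xec, 0xd5, 0xe5, 0xd5, 0xe5]
t1 = [0xe0, 0x0f, 0xd5, 0xec, 0xd5, 0xe5, 0x32, 0x8c]
t2 = [0x0f, 0xd5, 0xec, 0xd5, 0xe5, 0x32, 0x8c, 0xe0]

RES = [0x0f, 0xd5, 0xec, 0xd5, 0xe5, 0x32, 0x8c, 0xe0]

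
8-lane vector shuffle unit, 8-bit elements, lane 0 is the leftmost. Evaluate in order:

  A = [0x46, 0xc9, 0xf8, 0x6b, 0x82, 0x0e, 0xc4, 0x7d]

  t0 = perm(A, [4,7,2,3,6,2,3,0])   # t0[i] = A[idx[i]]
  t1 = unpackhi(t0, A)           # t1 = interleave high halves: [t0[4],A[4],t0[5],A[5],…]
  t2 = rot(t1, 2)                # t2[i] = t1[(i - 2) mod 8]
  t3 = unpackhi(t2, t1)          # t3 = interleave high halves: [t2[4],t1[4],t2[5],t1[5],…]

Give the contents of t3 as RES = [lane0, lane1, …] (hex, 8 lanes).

  t0: 82 7d f8 6b c4 f8 6b 46
  t1: c4 82 f8 0e 6b c4 46 7d
  t2: 46 7d c4 82 f8 0e 6b c4
  t3: f8 6b 0e c4 6b 46 c4 7d

RES = [ 0xf8  0x6b  0x0e  0xc4  0x6b  0x46  0xc4  0x7d ]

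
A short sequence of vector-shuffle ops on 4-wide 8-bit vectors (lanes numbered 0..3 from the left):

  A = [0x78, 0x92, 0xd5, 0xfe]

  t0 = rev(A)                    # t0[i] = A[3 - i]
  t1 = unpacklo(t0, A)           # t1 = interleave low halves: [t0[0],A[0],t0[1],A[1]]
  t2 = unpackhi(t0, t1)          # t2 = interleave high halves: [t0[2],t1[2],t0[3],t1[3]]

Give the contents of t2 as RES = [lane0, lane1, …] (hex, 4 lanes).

  t0: fe d5 92 78
  t1: fe 78 d5 92
  t2: 92 d5 78 92

RES = [ 0x92  0xd5  0x78  0x92 ]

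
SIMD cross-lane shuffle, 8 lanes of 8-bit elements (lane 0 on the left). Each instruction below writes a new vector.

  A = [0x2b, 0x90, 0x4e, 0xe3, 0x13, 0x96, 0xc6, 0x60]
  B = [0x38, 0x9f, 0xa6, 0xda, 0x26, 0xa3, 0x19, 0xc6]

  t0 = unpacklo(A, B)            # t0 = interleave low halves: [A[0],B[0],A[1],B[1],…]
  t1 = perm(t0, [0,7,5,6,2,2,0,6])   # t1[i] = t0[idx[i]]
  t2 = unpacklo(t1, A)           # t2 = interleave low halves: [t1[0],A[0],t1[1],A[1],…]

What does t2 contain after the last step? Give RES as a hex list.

RES = [ 0x2b  0x2b  0xda  0x90  0xa6  0x4e  0xe3  0xe3 ]

t0 = [0x2b, 0x38, 0x90, 0x9f, 0x4e, 0xa6, 0xe3, 0xda]
t1 = [0x2b, 0xda, 0xa6, 0xe3, 0x90, 0x90, 0x2b, 0xe3]
t2 = [0x2b, 0x2b, 0xda, 0x90, 0xa6, 0x4e, 0xe3, 0xe3]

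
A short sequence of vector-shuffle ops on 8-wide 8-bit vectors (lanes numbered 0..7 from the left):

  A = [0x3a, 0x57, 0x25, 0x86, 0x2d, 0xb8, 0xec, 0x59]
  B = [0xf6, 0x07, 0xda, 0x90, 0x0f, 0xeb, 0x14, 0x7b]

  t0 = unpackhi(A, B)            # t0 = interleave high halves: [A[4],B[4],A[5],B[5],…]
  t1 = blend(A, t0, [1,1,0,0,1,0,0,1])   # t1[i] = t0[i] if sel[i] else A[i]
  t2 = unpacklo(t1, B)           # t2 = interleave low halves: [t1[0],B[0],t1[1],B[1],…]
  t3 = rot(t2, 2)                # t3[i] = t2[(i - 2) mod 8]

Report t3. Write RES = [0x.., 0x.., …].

RES = [0x86, 0x90, 0x2d, 0xf6, 0x0f, 0x07, 0x25, 0xda]

t0 = [0x2d, 0x0f, 0xb8, 0xeb, 0xec, 0x14, 0x59, 0x7b]
t1 = [0x2d, 0x0f, 0x25, 0x86, 0xec, 0xb8, 0xec, 0x7b]
t2 = [0x2d, 0xf6, 0x0f, 0x07, 0x25, 0xda, 0x86, 0x90]
t3 = [0x86, 0x90, 0x2d, 0xf6, 0x0f, 0x07, 0x25, 0xda]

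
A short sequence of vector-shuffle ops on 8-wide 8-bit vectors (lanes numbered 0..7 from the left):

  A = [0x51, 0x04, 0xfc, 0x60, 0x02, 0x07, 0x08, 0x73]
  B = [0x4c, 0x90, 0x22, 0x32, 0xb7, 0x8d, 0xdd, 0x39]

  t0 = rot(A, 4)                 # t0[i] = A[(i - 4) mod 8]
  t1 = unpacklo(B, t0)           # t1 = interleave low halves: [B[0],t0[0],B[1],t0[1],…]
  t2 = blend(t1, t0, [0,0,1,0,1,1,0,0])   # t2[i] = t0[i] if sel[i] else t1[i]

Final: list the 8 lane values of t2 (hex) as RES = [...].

t0 = [0x02, 0x07, 0x08, 0x73, 0x51, 0x04, 0xfc, 0x60]
t1 = [0x4c, 0x02, 0x90, 0x07, 0x22, 0x08, 0x32, 0x73]
t2 = [0x4c, 0x02, 0x08, 0x07, 0x51, 0x04, 0x32, 0x73]

RES = [ 0x4c  0x02  0x08  0x07  0x51  0x04  0x32  0x73 ]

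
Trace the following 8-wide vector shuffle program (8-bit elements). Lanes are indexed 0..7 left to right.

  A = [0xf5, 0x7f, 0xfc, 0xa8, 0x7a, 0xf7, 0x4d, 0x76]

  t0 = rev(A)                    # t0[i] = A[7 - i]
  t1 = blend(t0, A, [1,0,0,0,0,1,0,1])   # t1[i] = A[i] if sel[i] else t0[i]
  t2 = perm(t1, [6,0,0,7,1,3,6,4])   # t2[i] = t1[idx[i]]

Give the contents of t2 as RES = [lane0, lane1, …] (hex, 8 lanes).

RES = [0x7f, 0xf5, 0xf5, 0x76, 0x4d, 0x7a, 0x7f, 0xa8]

  t0: 76 4d f7 7a a8 fc 7f f5
  t1: f5 4d f7 7a a8 f7 7f 76
  t2: 7f f5 f5 76 4d 7a 7f a8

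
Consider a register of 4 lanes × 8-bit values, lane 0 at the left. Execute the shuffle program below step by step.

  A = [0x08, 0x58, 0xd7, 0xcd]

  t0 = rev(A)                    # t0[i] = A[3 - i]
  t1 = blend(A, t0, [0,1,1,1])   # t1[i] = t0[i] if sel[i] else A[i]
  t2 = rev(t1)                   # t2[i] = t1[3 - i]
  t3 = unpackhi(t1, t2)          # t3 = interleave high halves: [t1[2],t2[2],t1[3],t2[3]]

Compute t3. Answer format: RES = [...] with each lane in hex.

→ t0 |cd|d7|58|08|
→ t1 |08|d7|58|08|
→ t2 |08|58|d7|08|
→ t3 |58|d7|08|08|

RES = [ 0x58  0xd7  0x08  0x08 ]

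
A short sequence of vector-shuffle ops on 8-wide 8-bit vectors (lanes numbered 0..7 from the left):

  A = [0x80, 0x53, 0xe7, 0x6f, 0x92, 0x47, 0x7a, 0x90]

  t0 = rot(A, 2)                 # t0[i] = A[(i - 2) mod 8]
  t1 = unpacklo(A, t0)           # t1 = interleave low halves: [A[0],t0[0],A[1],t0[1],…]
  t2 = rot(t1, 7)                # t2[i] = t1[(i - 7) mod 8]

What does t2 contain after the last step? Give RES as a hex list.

→ t0 |7a|90|80|53|e7|6f|92|47|
→ t1 |80|7a|53|90|e7|80|6f|53|
→ t2 |7a|53|90|e7|80|6f|53|80|

RES = [ 0x7a  0x53  0x90  0xe7  0x80  0x6f  0x53  0x80 ]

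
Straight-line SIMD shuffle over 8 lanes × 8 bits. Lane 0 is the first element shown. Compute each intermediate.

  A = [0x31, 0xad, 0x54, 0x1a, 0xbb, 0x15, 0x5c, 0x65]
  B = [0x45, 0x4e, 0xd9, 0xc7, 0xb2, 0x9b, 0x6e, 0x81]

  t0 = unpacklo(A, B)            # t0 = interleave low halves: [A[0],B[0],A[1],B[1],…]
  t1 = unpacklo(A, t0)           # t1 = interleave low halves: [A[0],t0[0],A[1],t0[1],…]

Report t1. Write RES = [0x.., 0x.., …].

RES = [0x31, 0x31, 0xad, 0x45, 0x54, 0xad, 0x1a, 0x4e]

t0 = [0x31, 0x45, 0xad, 0x4e, 0x54, 0xd9, 0x1a, 0xc7]
t1 = [0x31, 0x31, 0xad, 0x45, 0x54, 0xad, 0x1a, 0x4e]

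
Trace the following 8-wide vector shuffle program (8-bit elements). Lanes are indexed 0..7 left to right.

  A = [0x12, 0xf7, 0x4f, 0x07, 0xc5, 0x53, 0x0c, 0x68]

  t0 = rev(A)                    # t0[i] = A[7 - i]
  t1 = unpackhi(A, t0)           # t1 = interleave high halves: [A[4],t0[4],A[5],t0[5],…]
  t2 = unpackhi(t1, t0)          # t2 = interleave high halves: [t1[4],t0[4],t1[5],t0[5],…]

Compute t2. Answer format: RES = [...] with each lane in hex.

→ t0 |68|0c|53|c5|07|4f|f7|12|
→ t1 |c5|07|53|4f|0c|f7|68|12|
→ t2 |0c|07|f7|4f|68|f7|12|12|

RES = [ 0x0c  0x07  0xf7  0x4f  0x68  0xf7  0x12  0x12 ]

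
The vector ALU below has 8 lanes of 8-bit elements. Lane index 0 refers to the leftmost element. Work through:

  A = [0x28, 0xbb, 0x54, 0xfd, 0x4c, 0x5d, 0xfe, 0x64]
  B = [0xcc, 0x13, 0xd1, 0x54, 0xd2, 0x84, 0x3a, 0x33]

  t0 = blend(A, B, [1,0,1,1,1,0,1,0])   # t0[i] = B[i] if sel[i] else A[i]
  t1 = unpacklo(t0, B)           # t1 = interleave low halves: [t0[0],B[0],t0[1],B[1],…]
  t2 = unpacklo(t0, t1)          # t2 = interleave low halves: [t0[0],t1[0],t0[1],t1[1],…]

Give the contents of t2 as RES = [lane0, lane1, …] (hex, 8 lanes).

t0 = [0xcc, 0xbb, 0xd1, 0x54, 0xd2, 0x5d, 0x3a, 0x64]
t1 = [0xcc, 0xcc, 0xbb, 0x13, 0xd1, 0xd1, 0x54, 0x54]
t2 = [0xcc, 0xcc, 0xbb, 0xcc, 0xd1, 0xbb, 0x54, 0x13]

RES = [0xcc, 0xcc, 0xbb, 0xcc, 0xd1, 0xbb, 0x54, 0x13]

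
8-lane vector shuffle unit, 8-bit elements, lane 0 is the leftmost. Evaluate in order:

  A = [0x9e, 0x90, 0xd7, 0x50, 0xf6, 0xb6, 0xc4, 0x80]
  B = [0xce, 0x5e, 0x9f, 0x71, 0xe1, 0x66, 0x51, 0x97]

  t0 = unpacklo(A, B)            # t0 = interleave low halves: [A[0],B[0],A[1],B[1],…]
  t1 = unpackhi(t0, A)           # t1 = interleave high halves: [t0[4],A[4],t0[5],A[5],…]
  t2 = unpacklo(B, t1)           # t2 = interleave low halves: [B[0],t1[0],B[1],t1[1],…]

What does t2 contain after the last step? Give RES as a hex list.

RES = [ 0xce  0xd7  0x5e  0xf6  0x9f  0x9f  0x71  0xb6 ]

→ t0 |9e|ce|90|5e|d7|9f|50|71|
→ t1 |d7|f6|9f|b6|50|c4|71|80|
→ t2 |ce|d7|5e|f6|9f|9f|71|b6|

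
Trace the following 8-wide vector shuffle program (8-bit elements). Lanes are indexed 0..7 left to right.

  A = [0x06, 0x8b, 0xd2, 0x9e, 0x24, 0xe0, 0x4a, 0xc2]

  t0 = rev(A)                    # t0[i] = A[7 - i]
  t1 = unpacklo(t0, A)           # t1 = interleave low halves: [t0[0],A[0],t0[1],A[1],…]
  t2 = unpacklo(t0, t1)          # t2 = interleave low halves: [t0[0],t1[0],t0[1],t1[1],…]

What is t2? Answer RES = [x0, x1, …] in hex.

t0 = [0xc2, 0x4a, 0xe0, 0x24, 0x9e, 0xd2, 0x8b, 0x06]
t1 = [0xc2, 0x06, 0x4a, 0x8b, 0xe0, 0xd2, 0x24, 0x9e]
t2 = [0xc2, 0xc2, 0x4a, 0x06, 0xe0, 0x4a, 0x24, 0x8b]

RES = [ 0xc2  0xc2  0x4a  0x06  0xe0  0x4a  0x24  0x8b ]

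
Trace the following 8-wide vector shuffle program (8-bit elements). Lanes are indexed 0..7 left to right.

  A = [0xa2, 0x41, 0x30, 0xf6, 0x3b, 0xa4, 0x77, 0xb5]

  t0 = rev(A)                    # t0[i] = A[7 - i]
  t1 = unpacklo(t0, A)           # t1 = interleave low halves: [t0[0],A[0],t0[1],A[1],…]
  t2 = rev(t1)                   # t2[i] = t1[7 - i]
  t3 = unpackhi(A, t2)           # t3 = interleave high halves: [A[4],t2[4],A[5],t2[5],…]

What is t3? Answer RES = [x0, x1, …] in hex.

  t0: b5 77 a4 3b f6 30 41 a2
  t1: b5 a2 77 41 a4 30 3b f6
  t2: f6 3b 30 a4 41 77 a2 b5
  t3: 3b 41 a4 77 77 a2 b5 b5

RES = [0x3b, 0x41, 0xa4, 0x77, 0x77, 0xa2, 0xb5, 0xb5]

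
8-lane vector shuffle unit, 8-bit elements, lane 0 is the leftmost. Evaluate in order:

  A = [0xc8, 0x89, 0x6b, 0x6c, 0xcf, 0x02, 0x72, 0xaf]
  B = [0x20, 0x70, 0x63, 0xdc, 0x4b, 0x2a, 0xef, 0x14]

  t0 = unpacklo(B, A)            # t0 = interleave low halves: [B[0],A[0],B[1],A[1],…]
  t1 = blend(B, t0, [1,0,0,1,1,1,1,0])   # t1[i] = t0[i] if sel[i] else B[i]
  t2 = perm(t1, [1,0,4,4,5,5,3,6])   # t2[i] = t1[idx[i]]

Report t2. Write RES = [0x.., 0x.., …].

RES = [0x70, 0x20, 0x63, 0x63, 0x6b, 0x6b, 0x89, 0xdc]

  t0: 20 c8 70 89 63 6b dc 6c
  t1: 20 70 63 89 63 6b dc 14
  t2: 70 20 63 63 6b 6b 89 dc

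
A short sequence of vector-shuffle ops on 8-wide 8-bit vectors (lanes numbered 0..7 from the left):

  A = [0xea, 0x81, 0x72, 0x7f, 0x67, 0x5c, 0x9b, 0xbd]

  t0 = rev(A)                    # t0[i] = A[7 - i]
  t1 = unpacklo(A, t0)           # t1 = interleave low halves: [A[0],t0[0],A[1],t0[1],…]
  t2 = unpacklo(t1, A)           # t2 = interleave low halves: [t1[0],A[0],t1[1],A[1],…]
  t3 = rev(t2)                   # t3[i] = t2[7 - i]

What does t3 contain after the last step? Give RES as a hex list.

→ t0 |bd|9b|5c|67|7f|72|81|ea|
→ t1 |ea|bd|81|9b|72|5c|7f|67|
→ t2 |ea|ea|bd|81|81|72|9b|7f|
→ t3 |7f|9b|72|81|81|bd|ea|ea|

RES = [ 0x7f  0x9b  0x72  0x81  0x81  0xbd  0xea  0xea ]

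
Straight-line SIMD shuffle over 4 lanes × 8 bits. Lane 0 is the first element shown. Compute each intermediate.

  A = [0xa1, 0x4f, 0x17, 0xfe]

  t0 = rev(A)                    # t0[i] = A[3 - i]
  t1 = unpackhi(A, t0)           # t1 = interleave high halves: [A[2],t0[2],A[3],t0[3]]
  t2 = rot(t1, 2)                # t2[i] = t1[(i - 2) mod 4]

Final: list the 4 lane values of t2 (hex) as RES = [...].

RES = [ 0xfe  0xa1  0x17  0x4f ]

t0 = [0xfe, 0x17, 0x4f, 0xa1]
t1 = [0x17, 0x4f, 0xfe, 0xa1]
t2 = [0xfe, 0xa1, 0x17, 0x4f]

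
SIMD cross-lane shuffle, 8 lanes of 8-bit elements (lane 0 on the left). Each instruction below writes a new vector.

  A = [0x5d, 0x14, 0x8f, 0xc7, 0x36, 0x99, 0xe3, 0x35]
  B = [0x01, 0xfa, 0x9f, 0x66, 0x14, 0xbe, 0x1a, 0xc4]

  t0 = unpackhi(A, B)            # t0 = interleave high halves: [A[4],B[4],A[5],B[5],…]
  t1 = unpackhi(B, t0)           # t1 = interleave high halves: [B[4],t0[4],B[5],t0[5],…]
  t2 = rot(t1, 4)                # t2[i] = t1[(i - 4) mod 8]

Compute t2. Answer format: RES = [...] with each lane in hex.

t0 = [0x36, 0x14, 0x99, 0xbe, 0xe3, 0x1a, 0x35, 0xc4]
t1 = [0x14, 0xe3, 0xbe, 0x1a, 0x1a, 0x35, 0xc4, 0xc4]
t2 = [0x1a, 0x35, 0xc4, 0xc4, 0x14, 0xe3, 0xbe, 0x1a]

RES = [0x1a, 0x35, 0xc4, 0xc4, 0x14, 0xe3, 0xbe, 0x1a]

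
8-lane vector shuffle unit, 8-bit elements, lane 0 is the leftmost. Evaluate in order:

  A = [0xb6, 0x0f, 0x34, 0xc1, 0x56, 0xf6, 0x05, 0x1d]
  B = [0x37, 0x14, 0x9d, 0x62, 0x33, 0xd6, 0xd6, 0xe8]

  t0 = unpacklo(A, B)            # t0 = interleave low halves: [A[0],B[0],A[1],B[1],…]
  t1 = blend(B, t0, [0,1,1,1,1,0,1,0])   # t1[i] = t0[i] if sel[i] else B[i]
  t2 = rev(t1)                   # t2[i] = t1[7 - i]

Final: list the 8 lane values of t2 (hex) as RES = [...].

RES = [0xe8, 0xc1, 0xd6, 0x34, 0x14, 0x0f, 0x37, 0x37]

→ t0 |b6|37|0f|14|34|9d|c1|62|
→ t1 |37|37|0f|14|34|d6|c1|e8|
→ t2 |e8|c1|d6|34|14|0f|37|37|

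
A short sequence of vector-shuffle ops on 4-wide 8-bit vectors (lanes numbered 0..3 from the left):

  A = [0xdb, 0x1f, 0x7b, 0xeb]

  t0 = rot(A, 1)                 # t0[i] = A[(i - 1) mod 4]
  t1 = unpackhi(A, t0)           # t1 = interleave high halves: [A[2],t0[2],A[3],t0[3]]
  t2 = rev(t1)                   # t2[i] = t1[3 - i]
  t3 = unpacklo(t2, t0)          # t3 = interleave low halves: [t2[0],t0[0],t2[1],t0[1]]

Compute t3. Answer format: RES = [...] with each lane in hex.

→ t0 |eb|db|1f|7b|
→ t1 |7b|1f|eb|7b|
→ t2 |7b|eb|1f|7b|
→ t3 |7b|eb|eb|db|

RES = [0x7b, 0xeb, 0xeb, 0xdb]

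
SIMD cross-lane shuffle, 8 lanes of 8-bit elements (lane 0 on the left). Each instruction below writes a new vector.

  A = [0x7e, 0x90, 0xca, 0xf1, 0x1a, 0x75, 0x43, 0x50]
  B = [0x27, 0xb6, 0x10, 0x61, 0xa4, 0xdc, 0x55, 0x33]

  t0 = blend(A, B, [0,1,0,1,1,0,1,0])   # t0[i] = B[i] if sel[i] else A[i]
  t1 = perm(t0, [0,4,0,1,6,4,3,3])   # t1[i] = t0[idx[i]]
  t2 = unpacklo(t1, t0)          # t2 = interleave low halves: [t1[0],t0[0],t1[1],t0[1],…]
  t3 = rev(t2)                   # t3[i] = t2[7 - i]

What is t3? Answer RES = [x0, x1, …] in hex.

RES = [0x61, 0xb6, 0xca, 0x7e, 0xb6, 0xa4, 0x7e, 0x7e]

  t0: 7e b6 ca 61 a4 75 55 50
  t1: 7e a4 7e b6 55 a4 61 61
  t2: 7e 7e a4 b6 7e ca b6 61
  t3: 61 b6 ca 7e b6 a4 7e 7e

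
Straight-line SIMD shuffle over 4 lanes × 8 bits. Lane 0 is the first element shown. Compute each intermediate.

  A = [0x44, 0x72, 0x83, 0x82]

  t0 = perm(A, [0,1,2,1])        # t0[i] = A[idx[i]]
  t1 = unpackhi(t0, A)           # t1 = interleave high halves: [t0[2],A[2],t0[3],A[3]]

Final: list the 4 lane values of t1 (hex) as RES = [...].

RES = [0x83, 0x83, 0x72, 0x82]

→ t0 |44|72|83|72|
→ t1 |83|83|72|82|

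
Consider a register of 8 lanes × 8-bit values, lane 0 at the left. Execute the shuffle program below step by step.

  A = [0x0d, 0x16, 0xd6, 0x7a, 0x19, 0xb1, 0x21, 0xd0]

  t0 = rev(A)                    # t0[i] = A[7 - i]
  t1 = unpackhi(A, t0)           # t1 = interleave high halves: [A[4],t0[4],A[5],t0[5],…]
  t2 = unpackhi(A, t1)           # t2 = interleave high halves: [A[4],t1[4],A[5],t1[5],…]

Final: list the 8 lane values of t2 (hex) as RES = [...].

RES = [0x19, 0x21, 0xb1, 0x16, 0x21, 0xd0, 0xd0, 0x0d]

→ t0 |d0|21|b1|19|7a|d6|16|0d|
→ t1 |19|7a|b1|d6|21|16|d0|0d|
→ t2 |19|21|b1|16|21|d0|d0|0d|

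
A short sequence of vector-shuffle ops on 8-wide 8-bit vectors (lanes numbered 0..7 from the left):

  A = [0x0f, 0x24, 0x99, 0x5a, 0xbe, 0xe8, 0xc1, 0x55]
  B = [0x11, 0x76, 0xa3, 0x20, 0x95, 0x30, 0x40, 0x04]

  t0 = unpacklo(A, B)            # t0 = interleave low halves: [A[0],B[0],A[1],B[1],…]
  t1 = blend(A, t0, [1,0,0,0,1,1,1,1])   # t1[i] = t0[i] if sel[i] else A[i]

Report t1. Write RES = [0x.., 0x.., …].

RES = [0x0f, 0x24, 0x99, 0x5a, 0x99, 0xa3, 0x5a, 0x20]

→ t0 |0f|11|24|76|99|a3|5a|20|
→ t1 |0f|24|99|5a|99|a3|5a|20|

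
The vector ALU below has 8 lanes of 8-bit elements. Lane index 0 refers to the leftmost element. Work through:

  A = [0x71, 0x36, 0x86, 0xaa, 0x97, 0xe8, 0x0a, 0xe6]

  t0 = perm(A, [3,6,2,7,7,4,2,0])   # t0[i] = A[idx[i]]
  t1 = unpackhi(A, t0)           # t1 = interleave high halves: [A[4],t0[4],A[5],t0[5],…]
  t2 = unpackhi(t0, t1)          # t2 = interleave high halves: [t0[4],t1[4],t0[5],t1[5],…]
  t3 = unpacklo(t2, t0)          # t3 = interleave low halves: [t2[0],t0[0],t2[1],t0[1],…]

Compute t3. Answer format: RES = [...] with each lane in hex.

RES = [0xe6, 0xaa, 0x0a, 0x0a, 0x97, 0x86, 0x86, 0xe6]

  t0: aa 0a 86 e6 e6 97 86 71
  t1: 97 e6 e8 97 0a 86 e6 71
  t2: e6 0a 97 86 86 e6 71 71
  t3: e6 aa 0a 0a 97 86 86 e6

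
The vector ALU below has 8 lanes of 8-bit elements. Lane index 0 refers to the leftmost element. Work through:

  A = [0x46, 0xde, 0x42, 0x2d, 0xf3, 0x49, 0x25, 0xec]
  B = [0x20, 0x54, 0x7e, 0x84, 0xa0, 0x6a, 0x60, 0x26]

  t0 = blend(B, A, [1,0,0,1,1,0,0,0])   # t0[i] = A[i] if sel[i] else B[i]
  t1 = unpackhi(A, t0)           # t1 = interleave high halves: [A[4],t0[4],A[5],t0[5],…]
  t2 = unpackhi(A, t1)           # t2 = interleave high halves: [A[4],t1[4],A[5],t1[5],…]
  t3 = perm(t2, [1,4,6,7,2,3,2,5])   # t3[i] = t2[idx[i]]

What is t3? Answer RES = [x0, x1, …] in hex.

t0 = [0x46, 0x54, 0x7e, 0x2d, 0xf3, 0x6a, 0x60, 0x26]
t1 = [0xf3, 0xf3, 0x49, 0x6a, 0x25, 0x60, 0xec, 0x26]
t2 = [0xf3, 0x25, 0x49, 0x60, 0x25, 0xec, 0xec, 0x26]
t3 = [0x25, 0x25, 0xec, 0x26, 0x49, 0x60, 0x49, 0xec]

RES = [0x25, 0x25, 0xec, 0x26, 0x49, 0x60, 0x49, 0xec]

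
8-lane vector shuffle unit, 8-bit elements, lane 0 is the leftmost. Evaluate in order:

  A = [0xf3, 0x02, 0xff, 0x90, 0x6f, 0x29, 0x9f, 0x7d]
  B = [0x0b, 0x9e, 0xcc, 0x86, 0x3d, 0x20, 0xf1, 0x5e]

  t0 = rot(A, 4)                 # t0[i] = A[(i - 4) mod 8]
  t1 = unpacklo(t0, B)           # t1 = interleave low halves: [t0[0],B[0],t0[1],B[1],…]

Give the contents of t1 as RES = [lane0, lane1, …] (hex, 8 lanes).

→ t0 |6f|29|9f|7d|f3|02|ff|90|
→ t1 |6f|0b|29|9e|9f|cc|7d|86|

RES = [0x6f, 0x0b, 0x29, 0x9e, 0x9f, 0xcc, 0x7d, 0x86]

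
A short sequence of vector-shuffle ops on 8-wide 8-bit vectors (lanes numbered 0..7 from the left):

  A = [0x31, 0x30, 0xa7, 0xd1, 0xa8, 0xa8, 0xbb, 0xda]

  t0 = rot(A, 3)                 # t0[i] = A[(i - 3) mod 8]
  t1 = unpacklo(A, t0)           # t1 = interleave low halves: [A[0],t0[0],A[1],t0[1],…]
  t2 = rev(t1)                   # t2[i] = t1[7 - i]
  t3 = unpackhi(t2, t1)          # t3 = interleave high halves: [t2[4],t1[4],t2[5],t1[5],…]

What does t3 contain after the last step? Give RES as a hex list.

RES = [0xbb, 0xa7, 0x30, 0xda, 0xa8, 0xd1, 0x31, 0x31]

t0 = [0xa8, 0xbb, 0xda, 0x31, 0x30, 0xa7, 0xd1, 0xa8]
t1 = [0x31, 0xa8, 0x30, 0xbb, 0xa7, 0xda, 0xd1, 0x31]
t2 = [0x31, 0xd1, 0xda, 0xa7, 0xbb, 0x30, 0xa8, 0x31]
t3 = [0xbb, 0xa7, 0x30, 0xda, 0xa8, 0xd1, 0x31, 0x31]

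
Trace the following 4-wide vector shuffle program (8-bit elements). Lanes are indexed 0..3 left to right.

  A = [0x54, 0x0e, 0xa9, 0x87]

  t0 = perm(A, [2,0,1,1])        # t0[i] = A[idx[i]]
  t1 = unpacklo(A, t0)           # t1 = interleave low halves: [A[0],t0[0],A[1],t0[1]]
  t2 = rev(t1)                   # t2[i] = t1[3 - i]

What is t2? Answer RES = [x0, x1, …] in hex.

→ t0 |a9|54|0e|0e|
→ t1 |54|a9|0e|54|
→ t2 |54|0e|a9|54|

RES = [0x54, 0x0e, 0xa9, 0x54]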